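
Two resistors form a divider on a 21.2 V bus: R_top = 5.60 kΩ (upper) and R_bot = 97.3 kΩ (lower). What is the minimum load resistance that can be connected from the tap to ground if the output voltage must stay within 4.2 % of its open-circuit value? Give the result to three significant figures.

R_L(min) ≈ 121 kΩ

Output resistance R_th = R_top‖R_bot = (5.60 × 97.3)/102.9 = 5.295 kΩ.
The fractional drop is R_th/(R_th + R_L); requiring this ≤ 0.0420 gives R_L ≥ R_th(1/0.0420 − 1) = 5.295 × 22.81 = 121 kΩ.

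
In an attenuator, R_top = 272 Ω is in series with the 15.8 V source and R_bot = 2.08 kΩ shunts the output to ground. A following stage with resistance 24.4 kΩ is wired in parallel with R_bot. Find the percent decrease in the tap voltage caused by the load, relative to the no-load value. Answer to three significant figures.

0.976 %

The divider's output (Thévenin) resistance is R_top‖R_bot = 240.5 Ω.
Fractional drop under load = R_th/(R_th + R_L) = 240.5 / (240.5 + 24400) = 0.009762.
So the output falls by 0.976 %.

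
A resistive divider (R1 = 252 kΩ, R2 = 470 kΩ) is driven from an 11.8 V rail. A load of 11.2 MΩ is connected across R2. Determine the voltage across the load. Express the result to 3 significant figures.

The load sits in parallel with R2: R2‖R_L = (470 × 11200) / (470 + 11200) = 451.1 kΩ.
V_out = 11.8 × 451.1 / (252 + 451.1) = 11.8 × 451.1/703.1 = 7.57 V.
(Unloaded it would have been 7.68 V.)

V_out ≈ 7.57 V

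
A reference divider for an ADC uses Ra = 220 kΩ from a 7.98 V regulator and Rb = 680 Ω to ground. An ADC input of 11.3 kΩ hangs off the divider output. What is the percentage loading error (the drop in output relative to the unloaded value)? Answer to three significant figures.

The divider's output (Thévenin) resistance is Ra‖Rb = 677.9 Ω.
Fractional drop under load = R_th/(R_th + R_L) = 677.9 / (677.9 + 11300) = 0.05660.
So the output falls by 5.66 %.

5.66 %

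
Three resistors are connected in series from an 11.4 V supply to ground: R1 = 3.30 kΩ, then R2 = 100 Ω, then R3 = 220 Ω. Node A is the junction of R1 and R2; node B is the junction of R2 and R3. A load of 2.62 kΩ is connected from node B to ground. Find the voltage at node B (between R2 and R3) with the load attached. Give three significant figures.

At node B, R3 is in parallel with the load: R3‖R_L = 203.0 Ω.
Below node A the resistance is R2 + (R3‖R_L) = 303.0 Ω, so V_A = 11.4 × 303.0/3603 = 0.9586 V.
Then V_B = V_A × (R3‖R_L)/(R2 + R3‖R_L) = 0.9586 × 203.0/303.0 = 0.642 V.

V ≈ 0.642 V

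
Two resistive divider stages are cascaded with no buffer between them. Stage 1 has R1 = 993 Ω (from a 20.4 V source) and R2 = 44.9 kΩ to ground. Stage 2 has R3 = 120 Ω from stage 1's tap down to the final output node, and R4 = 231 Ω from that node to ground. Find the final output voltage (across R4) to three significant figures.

Stage 2 presents R3+R4 = 351.0 Ω as a load on stage 1's tap.
Stage 1's lower leg becomes R2‖(R3+R4) = 348.3 Ω, so V_mid = 20.4 × 348.3/1341 = 5.297 V.
Stage 2 is itself unloaded: V_out = V_mid × R4/(R3+R4) = 5.297 × 231/351.0 = 3.49 V.

V_out ≈ 3.49 V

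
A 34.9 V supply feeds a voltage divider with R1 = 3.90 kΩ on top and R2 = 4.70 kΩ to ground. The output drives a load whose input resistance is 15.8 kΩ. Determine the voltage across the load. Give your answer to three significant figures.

The load sits in parallel with R2: R2‖R_L = (4.70 × 15.8) / (4.70 + 15.8) = 3.622 kΩ.
V_out = 34.9 × 3.622 / (3.90 + 3.622) = 34.9 × 3.622/7.522 = 16.8 V.

V_out ≈ 16.8 V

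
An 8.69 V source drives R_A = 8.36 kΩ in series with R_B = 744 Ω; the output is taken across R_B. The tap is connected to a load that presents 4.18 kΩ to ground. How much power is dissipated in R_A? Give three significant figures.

Total resistance from the source is R_A + (R_B‖R_L) = 8992 Ω, so I = 8.69/8992 Ω = 0.9665 mA.
P = I²·R_A = (0.9665 mA)² × 8.36 kΩ = 7.81 mW.

P ≈ 7.81 mW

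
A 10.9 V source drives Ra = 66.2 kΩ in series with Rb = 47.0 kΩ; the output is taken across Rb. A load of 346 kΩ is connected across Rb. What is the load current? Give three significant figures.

Rb‖R_L = 41.38 kΩ; V_out = 10.9 × 41.38/107.6 = 4.193 V.
I_L = V_out / R_L = 4.193 / 346 kΩ = 0.0121 mA.

I_L ≈ 0.0121 mA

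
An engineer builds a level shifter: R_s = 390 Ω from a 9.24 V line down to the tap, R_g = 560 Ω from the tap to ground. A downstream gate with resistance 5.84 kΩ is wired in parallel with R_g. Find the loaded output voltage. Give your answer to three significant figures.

V_out ≈ 5.24 V

The load sits in parallel with R_g: R_g‖R_L = (560 × 5840) / (560 + 5840) = 511.0 Ω.
V_out = 9.24 × 511.0 / (390 + 511.0) = 9.24 × 511.0/901.0 = 5.24 V.
(Unloaded it would have been 5.45 V.)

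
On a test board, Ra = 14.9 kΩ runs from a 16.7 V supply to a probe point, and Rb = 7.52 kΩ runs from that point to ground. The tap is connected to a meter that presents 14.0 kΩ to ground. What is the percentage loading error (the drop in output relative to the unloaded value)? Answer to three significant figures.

Unloaded V = 16.7 × 7.52/22.42 = 5.601 V.
Loaded: Rb‖R_L = 4.892 kΩ, giving V = 16.7 × 4.892/19.79 = 4.128 V.
Drop = (5.601 − 4.128) / 5.601 = 26.3 %.

26.3 %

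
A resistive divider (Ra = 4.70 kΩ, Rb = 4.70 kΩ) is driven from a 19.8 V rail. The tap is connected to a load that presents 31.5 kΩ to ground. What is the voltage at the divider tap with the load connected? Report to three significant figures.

The load sits in parallel with Rb: Rb‖R_L = (4.70 × 31.5) / (4.70 + 31.5) = 4.090 kΩ.
V_out = 19.8 × 4.090 / (4.70 + 4.090) = 19.8 × 4.090/8.790 = 9.21 V.

V_out ≈ 9.21 V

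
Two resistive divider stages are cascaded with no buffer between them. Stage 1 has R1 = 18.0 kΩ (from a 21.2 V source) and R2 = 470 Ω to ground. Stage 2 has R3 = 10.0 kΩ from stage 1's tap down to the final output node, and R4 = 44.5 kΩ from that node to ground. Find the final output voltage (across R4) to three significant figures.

V_out ≈ 0.437 V

Stage 2 presents R3+R4 = 54500 Ω as a load on stage 1's tap.
Stage 1's lower leg becomes R2‖(R3+R4) = 466.0 Ω, so V_mid = 21.2 × 466.0/18470 = 0.5350 V.
Stage 2 is itself unloaded: V_out = V_mid × R4/(R3+R4) = 0.5350 × 44500/54500 = 0.437 V.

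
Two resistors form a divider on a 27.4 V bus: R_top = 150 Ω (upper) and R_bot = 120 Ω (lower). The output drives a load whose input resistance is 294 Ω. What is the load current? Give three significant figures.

R_bot‖R_L = 85.22 Ω; V_out = 27.4 × 85.22/235.2 = 9.927 V.
I_L = V_out / R_L = 9.927 / 294 Ω = 33.8 mA.

I_L ≈ 33.8 mA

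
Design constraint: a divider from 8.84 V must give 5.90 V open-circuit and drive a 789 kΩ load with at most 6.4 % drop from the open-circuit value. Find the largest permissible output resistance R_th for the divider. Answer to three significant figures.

Loading drop = R_th/(R_th + R_L) ≤ 0.0640, so R_th ≤ R_L · ε/(1−ε) = 789 kΩ × 0.0640/0.9360 = 53.9 kΩ.
(Any R1, R2 with R2/(R1+R2) = 0.667 and R1‖R2 ≤ 53.9 kΩ will meet the spec.)

R_th ≤ 53.9 kΩ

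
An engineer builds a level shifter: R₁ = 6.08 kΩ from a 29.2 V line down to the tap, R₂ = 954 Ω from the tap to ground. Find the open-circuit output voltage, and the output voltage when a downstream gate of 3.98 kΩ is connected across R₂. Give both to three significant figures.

Open-circuit: V = 29.2 × 954/(6080 + 954) = 3.96 V.
With the load, R₂ becomes R₂‖R_L = 769.5 Ω, so V = 29.2 × 769.5/6850 = 3.28 V.

Unloaded: 3.96 V; loaded: 3.28 V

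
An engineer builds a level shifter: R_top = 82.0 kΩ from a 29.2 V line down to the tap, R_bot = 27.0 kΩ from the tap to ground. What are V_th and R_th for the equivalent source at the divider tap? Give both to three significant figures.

V_th = 7.23 V, R_th = 20.3 kΩ

V_th is the open-circuit tap voltage: 29.2 × 27.0/(82.0 + 27.0) = 7.23 V.
With the supply zeroed, R_top and R_bot appear in parallel from the tap: R_th = R_top‖R_bot = (82.0 × 27.0)/109.0 = 20.3 kΩ.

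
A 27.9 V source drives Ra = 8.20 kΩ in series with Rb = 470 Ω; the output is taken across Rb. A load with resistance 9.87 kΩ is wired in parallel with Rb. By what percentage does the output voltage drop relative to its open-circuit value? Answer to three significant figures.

The divider's output (Thévenin) resistance is Ra‖Rb = 444.5 Ω.
Fractional drop under load = R_th/(R_th + R_L) = 444.5 / (444.5 + 9870) = 0.04310.
So the output falls by 4.31 %.

4.31 %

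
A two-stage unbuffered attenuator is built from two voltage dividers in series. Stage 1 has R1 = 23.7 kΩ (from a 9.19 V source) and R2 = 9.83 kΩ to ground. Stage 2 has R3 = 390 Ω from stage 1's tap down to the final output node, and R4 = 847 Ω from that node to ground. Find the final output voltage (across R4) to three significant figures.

Stage 2 presents R3+R4 = 1237 Ω as a load on stage 1's tap.
Stage 1's lower leg becomes R2‖(R3+R4) = 1099 Ω, so V_mid = 9.19 × 1099/24800 = 0.4072 V.
Stage 2 is itself unloaded: V_out = V_mid × R4/(R3+R4) = 0.4072 × 847/1237 = 0.279 V.

V_out ≈ 0.279 V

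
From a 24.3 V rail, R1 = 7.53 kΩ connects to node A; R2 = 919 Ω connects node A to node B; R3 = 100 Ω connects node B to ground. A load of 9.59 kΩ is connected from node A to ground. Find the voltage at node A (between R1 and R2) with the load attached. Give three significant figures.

Below node A the series string R2+R3 = 1019 Ω sits in parallel with the 9590 Ω load: 921.1 Ω.
V_A = 24.3 × 921.1/(7530 + 921.1) = 2.65 V.

V ≈ 2.65 V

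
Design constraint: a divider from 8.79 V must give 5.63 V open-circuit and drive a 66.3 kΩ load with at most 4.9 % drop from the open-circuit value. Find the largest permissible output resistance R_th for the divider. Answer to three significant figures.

Loading drop = R_th/(R_th + R_L) ≤ 0.0490, so R_th ≤ R_L · ε/(1−ε) = 66.3 kΩ × 0.0490/0.9510 = 3.42 kΩ.
(Any R1, R2 with R2/(R1+R2) = 0.641 and R1‖R2 ≤ 3.42 kΩ will meet the spec.)

R_th ≤ 3.42 kΩ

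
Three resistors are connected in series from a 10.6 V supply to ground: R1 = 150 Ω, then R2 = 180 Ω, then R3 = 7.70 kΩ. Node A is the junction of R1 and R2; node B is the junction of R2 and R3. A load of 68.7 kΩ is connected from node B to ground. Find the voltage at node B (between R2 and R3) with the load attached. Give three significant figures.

V ≈ 10.1 V

At node B, R3 is in parallel with the load: R3‖R_L = 6924 Ω.
Below node A the resistance is R2 + (R3‖R_L) = 7104 Ω, so V_A = 10.6 × 7104/7254 = 10.38 V.
Then V_B = V_A × (R3‖R_L)/(R2 + R3‖R_L) = 10.38 × 6924/7104 = 10.1 V.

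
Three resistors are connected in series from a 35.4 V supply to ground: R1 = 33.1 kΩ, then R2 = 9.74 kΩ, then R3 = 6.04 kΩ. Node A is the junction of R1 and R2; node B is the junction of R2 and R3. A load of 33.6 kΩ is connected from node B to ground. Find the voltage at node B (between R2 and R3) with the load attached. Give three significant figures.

V ≈ 3.78 V

At node B, R3 is in parallel with the load: R3‖R_L = 5.120 kΩ.
Below node A the resistance is R2 + (R3‖R_L) = 14.86 kΩ, so V_A = 35.4 × 14.86/47.96 = 10.97 V.
Then V_B = V_A × (R3‖R_L)/(R2 + R3‖R_L) = 10.97 × 5.120/14.86 = 3.78 V.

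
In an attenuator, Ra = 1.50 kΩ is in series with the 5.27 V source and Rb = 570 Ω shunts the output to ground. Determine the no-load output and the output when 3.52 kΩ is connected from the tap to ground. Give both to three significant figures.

Open-circuit: V = 5.27 × 570/(1500 + 570) = 1.45 V.
With the load, Rb becomes Rb‖R_L = 490.6 Ω, so V = 5.27 × 490.6/1991 = 1.30 V.

Unloaded: 1.45 V; loaded: 1.30 V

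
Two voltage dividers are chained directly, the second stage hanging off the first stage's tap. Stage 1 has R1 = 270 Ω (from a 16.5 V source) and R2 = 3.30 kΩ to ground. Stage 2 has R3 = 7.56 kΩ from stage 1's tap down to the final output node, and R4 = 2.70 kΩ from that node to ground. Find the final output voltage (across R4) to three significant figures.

V_out ≈ 3.92 V

Stage 2 presents R3+R4 = 10260 Ω as a load on stage 1's tap.
Stage 1's lower leg becomes R2‖(R3+R4) = 2497 Ω, so V_mid = 16.5 × 2497/2767 = 14.89 V.
Stage 2 is itself unloaded: V_out = V_mid × R4/(R3+R4) = 14.89 × 2700/10260 = 3.92 V.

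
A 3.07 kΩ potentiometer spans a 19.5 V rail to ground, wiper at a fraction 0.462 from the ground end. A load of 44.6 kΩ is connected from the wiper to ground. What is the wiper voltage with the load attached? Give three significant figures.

The wiper splits the pot into (1−α)R = 1.652 kΩ above and αR = 1.418 kΩ below.
Lower section ‖ load = 1.375 kΩ.
V_wiper = 19.5 × 1.375/(1.652 + 1.375) = 8.86 V.

V ≈ 8.86 V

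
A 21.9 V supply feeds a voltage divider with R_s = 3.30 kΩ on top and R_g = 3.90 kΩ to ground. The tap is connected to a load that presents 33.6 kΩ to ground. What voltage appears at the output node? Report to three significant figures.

The load sits in parallel with R_g: R_g‖R_L = (3.90 × 33.6) / (3.90 + 33.6) = 3.494 kΩ.
V_out = 21.9 × 3.494 / (3.30 + 3.494) = 21.9 × 3.494/6.794 = 11.3 V.

V_out ≈ 11.3 V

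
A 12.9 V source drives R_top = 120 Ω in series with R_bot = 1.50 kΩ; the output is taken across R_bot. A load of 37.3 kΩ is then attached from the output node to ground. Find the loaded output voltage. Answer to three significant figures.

The load sits in parallel with R_bot: R_bot‖R_L = (1500 × 37300) / (1500 + 37300) = 1442 Ω.
V_out = 12.9 × 1442 / (120 + 1442) = 12.9 × 1442/1562 = 11.9 V.

V_out ≈ 11.9 V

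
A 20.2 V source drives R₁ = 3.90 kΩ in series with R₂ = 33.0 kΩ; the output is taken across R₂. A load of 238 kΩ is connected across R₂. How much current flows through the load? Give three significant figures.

I_L ≈ 0.0748 mA

R₂‖R_L = 28.98 kΩ; V_out = 20.2 × 28.98/32.88 = 17.80 V.
I_L = V_out / R_L = 17.80 / 238 kΩ = 0.0748 mA.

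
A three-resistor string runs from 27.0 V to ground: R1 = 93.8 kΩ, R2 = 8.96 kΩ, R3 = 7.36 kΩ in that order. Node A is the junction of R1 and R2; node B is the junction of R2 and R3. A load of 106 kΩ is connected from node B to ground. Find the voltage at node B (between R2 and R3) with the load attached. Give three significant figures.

V ≈ 1.69 V

At node B, R3 is in parallel with the load: R3‖R_L = 6.882 kΩ.
Below node A the resistance is R2 + (R3‖R_L) = 15.84 kΩ, so V_A = 27.0 × 15.84/109.6 = 3.901 V.
Then V_B = V_A × (R3‖R_L)/(R2 + R3‖R_L) = 3.901 × 6.882/15.84 = 1.69 V.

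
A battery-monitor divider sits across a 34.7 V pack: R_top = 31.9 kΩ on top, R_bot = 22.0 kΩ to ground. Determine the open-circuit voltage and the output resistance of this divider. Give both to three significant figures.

V_th is the open-circuit tap voltage: 34.7 × 22.0/(31.9 + 22.0) = 14.2 V.
With the supply zeroed, R_top and R_bot appear in parallel from the tap: R_th = R_top‖R_bot = (31.9 × 22.0)/53.90 = 13.0 kΩ.

V_th = 14.2 V, R_th = 13.0 kΩ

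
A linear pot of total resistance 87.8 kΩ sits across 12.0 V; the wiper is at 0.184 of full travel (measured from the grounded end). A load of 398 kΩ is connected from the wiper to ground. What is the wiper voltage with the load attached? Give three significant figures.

The wiper splits the pot into (1−α)R = 71.64 kΩ above and αR = 16.16 kΩ below.
Lower section ‖ load = 15.53 kΩ.
V_wiper = 12.0 × 15.53/(71.64 + 15.53) = 2.14 V.

V ≈ 2.14 V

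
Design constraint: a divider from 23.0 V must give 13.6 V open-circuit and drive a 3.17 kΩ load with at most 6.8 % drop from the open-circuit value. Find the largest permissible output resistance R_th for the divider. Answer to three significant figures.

Loading drop = R_th/(R_th + R_L) ≤ 0.0680, so R_th ≤ R_L · ε/(1−ε) = 3.17 kΩ × 0.0680/0.9320 = 231 Ω.
(Any R1, R2 with R2/(R1+R2) = 0.591 and R1‖R2 ≤ 231 Ω will meet the spec.)

R_th ≤ 231 Ω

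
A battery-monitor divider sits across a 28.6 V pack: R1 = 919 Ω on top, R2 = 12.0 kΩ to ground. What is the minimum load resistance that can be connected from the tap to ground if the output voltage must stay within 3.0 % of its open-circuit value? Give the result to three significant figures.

Output resistance R_th = R1‖R2 = (919 × 12000)/12920 = 853.6 Ω.
The fractional drop is R_th/(R_th + R_L); requiring this ≤ 0.0300 gives R_L ≥ R_th(1/0.0300 − 1) = 853.6 × 32.33 = 27.6 kΩ.

R_L(min) ≈ 27.6 kΩ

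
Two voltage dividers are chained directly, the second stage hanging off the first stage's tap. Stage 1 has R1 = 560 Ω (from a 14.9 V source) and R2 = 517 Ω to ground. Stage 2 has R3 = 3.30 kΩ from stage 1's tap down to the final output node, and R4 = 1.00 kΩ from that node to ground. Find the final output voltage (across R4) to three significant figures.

Stage 2 presents R3+R4 = 4300 Ω as a load on stage 1's tap.
Stage 1's lower leg becomes R2‖(R3+R4) = 461.5 Ω, so V_mid = 14.9 × 461.5/1022 = 6.732 V.
Stage 2 is itself unloaded: V_out = V_mid × R4/(R3+R4) = 6.732 × 1000/4300 = 1.57 V.

V_out ≈ 1.57 V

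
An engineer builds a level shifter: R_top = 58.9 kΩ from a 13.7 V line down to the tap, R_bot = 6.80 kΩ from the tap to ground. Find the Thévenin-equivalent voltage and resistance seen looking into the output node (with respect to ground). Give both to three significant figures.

V_th is the open-circuit tap voltage: 13.7 × 6.80/(58.9 + 6.80) = 1.42 V.
With the supply zeroed, R_top and R_bot appear in parallel from the tap: R_th = R_top‖R_bot = (58.9 × 6.80)/65.70 = 6.10 kΩ.

V_th = 1.42 V, R_th = 6.10 kΩ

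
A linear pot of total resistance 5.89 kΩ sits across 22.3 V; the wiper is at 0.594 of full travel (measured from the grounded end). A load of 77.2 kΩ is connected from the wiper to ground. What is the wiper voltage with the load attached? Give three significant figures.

The wiper splits the pot into (1−α)R = 2.391 kΩ above and αR = 3.499 kΩ below.
Lower section ‖ load = 3.347 kΩ.
V_wiper = 22.3 × 3.347/(2.391 + 3.347) = 13.0 V.

V ≈ 13.0 V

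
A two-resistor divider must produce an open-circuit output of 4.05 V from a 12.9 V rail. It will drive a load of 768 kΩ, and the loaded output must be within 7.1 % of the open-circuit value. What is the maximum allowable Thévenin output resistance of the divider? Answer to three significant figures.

Loading drop = R_th/(R_th + R_L) ≤ 0.0710, so R_th ≤ R_L · ε/(1−ε) = 768 kΩ × 0.0710/0.9290 = 58.7 kΩ.
(Any R1, R2 with R2/(R1+R2) = 0.314 and R1‖R2 ≤ 58.7 kΩ will meet the spec.)

R_th ≤ 58.7 kΩ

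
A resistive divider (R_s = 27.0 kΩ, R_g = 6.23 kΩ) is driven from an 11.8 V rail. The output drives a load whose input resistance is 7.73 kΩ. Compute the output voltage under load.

The load sits in parallel with R_g: R_g‖R_L = (6.23 × 7.73) / (6.23 + 7.73) = 3.450 kΩ.
V_out = 11.8 × 3.450 / (27.0 + 3.450) = 11.8 × 3.450/30.45 = 1.34 V.

V_out ≈ 1.34 V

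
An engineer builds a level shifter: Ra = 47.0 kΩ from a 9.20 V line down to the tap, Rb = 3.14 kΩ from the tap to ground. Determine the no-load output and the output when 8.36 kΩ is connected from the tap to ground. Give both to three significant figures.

Unloaded: 0.576 V; loaded: 0.426 V

Open-circuit: V = 9.20 × 3.14/(47.0 + 3.14) = 0.576 V.
With the load, Rb becomes Rb‖R_L = 2.283 kΩ, so V = 9.20 × 2.283/49.28 = 0.426 V.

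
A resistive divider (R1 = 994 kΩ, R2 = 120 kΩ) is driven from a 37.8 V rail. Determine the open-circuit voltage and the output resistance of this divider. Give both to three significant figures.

V_th = 4.07 V, R_th = 107 kΩ

V_th is the open-circuit tap voltage: 37.8 × 120/(994 + 120) = 4.07 V.
With the supply zeroed, R1 and R2 appear in parallel from the tap: R_th = R1‖R2 = (994 × 120)/1114 = 107 kΩ.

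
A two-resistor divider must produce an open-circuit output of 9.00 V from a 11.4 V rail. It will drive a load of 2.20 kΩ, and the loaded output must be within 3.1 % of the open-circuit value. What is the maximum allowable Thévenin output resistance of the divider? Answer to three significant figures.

Loading drop = R_th/(R_th + R_L) ≤ 0.0310, so R_th ≤ R_L · ε/(1−ε) = 2.20 kΩ × 0.0310/0.9690 = 70.4 Ω.
(Any R1, R2 with R2/(R1+R2) = 0.789 and R1‖R2 ≤ 70.4 Ω will meet the spec.)

R_th ≤ 70.4 Ω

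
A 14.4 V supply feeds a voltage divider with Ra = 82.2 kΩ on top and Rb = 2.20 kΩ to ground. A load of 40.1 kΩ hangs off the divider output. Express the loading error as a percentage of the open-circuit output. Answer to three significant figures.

The divider's output (Thévenin) resistance is Ra‖Rb = 2.143 kΩ.
Fractional drop under load = R_th/(R_th + R_L) = 2.143 / (2.143 + 40.1) = 0.05072.
So the output falls by 5.07 %.

5.07 %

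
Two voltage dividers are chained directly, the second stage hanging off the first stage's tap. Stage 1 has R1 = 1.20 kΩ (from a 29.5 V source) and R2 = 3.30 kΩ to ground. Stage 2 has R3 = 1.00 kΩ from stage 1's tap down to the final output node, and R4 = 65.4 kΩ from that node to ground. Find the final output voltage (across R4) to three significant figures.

V_out ≈ 21.0 V

Stage 2 presents R3+R4 = 66.40 kΩ as a load on stage 1's tap.
Stage 1's lower leg becomes R2‖(R3+R4) = 3.144 kΩ, so V_mid = 29.5 × 3.144/4.344 = 21.35 V.
Stage 2 is itself unloaded: V_out = V_mid × R4/(R3+R4) = 21.35 × 65.4/66.40 = 21.0 V.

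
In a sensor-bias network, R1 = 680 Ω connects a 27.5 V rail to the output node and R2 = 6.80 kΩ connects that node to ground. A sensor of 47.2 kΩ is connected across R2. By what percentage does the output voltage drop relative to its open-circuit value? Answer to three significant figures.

1.29 %

The divider's output (Thévenin) resistance is R1‖R2 = 618.2 Ω.
Fractional drop under load = R_th/(R_th + R_L) = 618.2 / (618.2 + 47200) = 0.01293.
So the output falls by 1.29 %.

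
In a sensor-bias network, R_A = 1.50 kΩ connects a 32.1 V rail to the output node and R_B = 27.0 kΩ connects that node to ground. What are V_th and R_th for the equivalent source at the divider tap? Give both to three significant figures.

V_th = 30.4 V, R_th = 1.42 kΩ

V_th is the open-circuit tap voltage: 32.1 × 27.0/(1.50 + 27.0) = 30.4 V.
With the supply zeroed, R_A and R_B appear in parallel from the tap: R_th = R_A‖R_B = (1.50 × 27.0)/28.50 = 1.42 kΩ.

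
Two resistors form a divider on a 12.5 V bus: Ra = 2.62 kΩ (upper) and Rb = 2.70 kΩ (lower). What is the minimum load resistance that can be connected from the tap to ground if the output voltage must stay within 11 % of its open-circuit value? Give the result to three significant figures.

R_L(min) ≈ 10.8 kΩ

Output resistance R_th = Ra‖Rb = (2.62 × 2.70)/5.320 = 1.330 kΩ.
The fractional drop is R_th/(R_th + R_L); requiring this ≤ 0.110 gives R_L ≥ R_th(1/0.110 − 1) = 1.330 × 8.091 = 10.8 kΩ.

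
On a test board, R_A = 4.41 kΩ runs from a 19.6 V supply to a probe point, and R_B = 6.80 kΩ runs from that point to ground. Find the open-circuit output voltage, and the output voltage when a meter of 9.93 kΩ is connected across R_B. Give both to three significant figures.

Open-circuit: V = 19.6 × 6.80/(4.41 + 6.80) = 11.9 V.
With the load, R_B becomes R_B‖R_L = 4.036 kΩ, so V = 19.6 × 4.036/8.446 = 9.37 V.

Unloaded: 11.9 V; loaded: 9.37 V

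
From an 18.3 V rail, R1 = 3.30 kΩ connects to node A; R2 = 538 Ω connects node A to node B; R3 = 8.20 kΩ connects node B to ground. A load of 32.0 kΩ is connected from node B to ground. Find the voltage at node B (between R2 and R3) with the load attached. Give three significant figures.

V ≈ 11.5 V

At node B, R3 is in parallel with the load: R3‖R_L = 6527 Ω.
Below node A the resistance is R2 + (R3‖R_L) = 7065 Ω, so V_A = 18.3 × 7065/10370 = 12.47 V.
Then V_B = V_A × (R3‖R_L)/(R2 + R3‖R_L) = 12.47 × 6527/7065 = 11.5 V.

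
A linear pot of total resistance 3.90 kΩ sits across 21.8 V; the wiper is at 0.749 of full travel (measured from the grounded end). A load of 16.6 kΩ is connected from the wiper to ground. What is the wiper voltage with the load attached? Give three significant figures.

V ≈ 15.6 V

The wiper splits the pot into (1−α)R = 978.9 Ω above and αR = 2921 Ω below.
Lower section ‖ load = 2484 Ω.
V_wiper = 21.8 × 2484/(978.9 + 2484) = 15.6 V.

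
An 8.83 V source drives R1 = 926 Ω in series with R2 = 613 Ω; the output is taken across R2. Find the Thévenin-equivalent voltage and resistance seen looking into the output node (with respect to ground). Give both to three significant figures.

V_th is the open-circuit tap voltage: 8.83 × 613/(926 + 613) = 3.52 V.
With the supply zeroed, R1 and R2 appear in parallel from the tap: R_th = R1‖R2 = (926 × 613)/1539 = 369 Ω.

V_th = 3.52 V, R_th = 369 Ω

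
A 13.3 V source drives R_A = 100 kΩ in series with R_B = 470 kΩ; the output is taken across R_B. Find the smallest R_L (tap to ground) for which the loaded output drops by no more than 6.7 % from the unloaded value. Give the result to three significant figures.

Output resistance R_th = R_A‖R_B = (100 × 470)/570.0 = 82.46 kΩ.
The fractional drop is R_th/(R_th + R_L); requiring this ≤ 0.0670 gives R_L ≥ R_th(1/0.0670 − 1) = 82.46 × 13.93 = 1.15 MΩ.

R_L(min) ≈ 1.15 MΩ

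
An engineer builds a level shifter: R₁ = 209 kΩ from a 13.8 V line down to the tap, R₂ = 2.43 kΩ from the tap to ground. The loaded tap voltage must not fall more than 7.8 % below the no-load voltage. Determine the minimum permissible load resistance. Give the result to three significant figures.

Output resistance R_th = R₁‖R₂ = (209 × 2.43)/211.4 = 2.402 kΩ.
The fractional drop is R_th/(R_th + R_L); requiring this ≤ 0.0780 gives R_L ≥ R_th(1/0.0780 − 1) = 2.402 × 11.82 = 28.4 kΩ.

R_L(min) ≈ 28.4 kΩ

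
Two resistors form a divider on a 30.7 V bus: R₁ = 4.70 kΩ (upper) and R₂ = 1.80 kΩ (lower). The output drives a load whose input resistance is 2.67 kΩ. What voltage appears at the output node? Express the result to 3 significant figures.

V_out ≈ 5.72 V

The load sits in parallel with R₂: R₂‖R_L = (1.80 × 2.67) / (1.80 + 2.67) = 1.075 kΩ.
V_out = 30.7 × 1.075 / (4.70 + 1.075) = 30.7 × 1.075/5.775 = 5.72 V.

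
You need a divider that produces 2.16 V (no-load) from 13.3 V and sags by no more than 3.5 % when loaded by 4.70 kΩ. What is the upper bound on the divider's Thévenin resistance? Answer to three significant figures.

R_th ≤ 170 Ω

Loading drop = R_th/(R_th + R_L) ≤ 0.0350, so R_th ≤ R_L · ε/(1−ε) = 4.70 kΩ × 0.0350/0.9650 = 170 Ω.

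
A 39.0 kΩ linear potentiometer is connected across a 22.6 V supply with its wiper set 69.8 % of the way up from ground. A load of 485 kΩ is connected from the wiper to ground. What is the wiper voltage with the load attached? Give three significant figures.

V ≈ 15.5 V

The wiper splits the pot into (1−α)R = 11.78 kΩ above and αR = 27.22 kΩ below.
Lower section ‖ load = 25.78 kΩ.
V_wiper = 22.6 × 25.78/(11.78 + 25.78) = 15.5 V.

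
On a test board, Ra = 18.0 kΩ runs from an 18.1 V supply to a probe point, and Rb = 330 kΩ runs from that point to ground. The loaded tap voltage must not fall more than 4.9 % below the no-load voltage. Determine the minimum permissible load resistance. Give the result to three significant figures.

R_L(min) ≈ 331 kΩ

Output resistance R_th = Ra‖Rb = (18.0 × 330)/348.0 = 17.07 kΩ.
The fractional drop is R_th/(R_th + R_L); requiring this ≤ 0.0490 gives R_L ≥ R_th(1/0.0490 − 1) = 17.07 × 19.41 = 331 kΩ.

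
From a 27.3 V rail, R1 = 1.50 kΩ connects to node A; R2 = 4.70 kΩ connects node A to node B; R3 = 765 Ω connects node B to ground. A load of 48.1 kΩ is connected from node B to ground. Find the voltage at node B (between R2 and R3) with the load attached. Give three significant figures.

V ≈ 2.96 V

At node B, R3 is in parallel with the load: R3‖R_L = 753.0 Ω.
Below node A the resistance is R2 + (R3‖R_L) = 5453 Ω, so V_A = 27.3 × 5453/6953 = 21.41 V.
Then V_B = V_A × (R3‖R_L)/(R2 + R3‖R_L) = 21.41 × 753.0/5453 = 2.96 V.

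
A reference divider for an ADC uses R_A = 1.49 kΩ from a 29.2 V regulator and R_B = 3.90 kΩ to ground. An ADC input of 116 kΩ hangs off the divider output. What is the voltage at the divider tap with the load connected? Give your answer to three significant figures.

V_out ≈ 20.9 V

The load sits in parallel with R_B: R_B‖R_L = (3.90 × 116) / (3.90 + 116) = 3.773 kΩ.
V_out = 29.2 × 3.773 / (1.49 + 3.773) = 29.2 × 3.773/5.263 = 20.9 V.
(Unloaded it would have been 21.1 V.)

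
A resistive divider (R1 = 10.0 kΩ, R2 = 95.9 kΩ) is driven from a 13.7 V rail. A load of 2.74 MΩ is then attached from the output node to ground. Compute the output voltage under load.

V_out ≈ 12.4 V

The load sits in parallel with R2: R2‖R_L = (95.9 × 2740) / (95.9 + 2740) = 92.66 kΩ.
V_out = 13.7 × 92.66 / (10.0 + 92.66) = 13.7 × 92.66/102.7 = 12.4 V.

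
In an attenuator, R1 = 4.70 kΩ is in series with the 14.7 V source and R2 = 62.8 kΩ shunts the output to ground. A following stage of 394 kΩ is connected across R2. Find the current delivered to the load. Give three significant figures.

I_L ≈ 0.0343 mA

R2‖R_L = 54.17 kΩ; V_out = 14.7 × 54.17/58.87 = 13.53 V.
I_L = V_out / R_L = 13.53 / 394 kΩ = 0.0343 mA.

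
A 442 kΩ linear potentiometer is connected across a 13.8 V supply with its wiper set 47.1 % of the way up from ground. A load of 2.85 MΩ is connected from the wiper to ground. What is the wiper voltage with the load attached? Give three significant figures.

V ≈ 6.26 V

The wiper splits the pot into (1−α)R = 233.8 kΩ above and αR = 208.2 kΩ below.
Lower section ‖ load = 194.0 kΩ.
V_wiper = 13.8 × 194.0/(233.8 + 194.0) = 6.26 V.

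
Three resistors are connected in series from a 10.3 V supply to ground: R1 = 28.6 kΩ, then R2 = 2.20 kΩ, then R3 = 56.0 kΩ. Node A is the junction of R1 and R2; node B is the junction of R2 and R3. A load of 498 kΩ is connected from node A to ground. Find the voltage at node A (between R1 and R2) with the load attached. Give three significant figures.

Below node A the series string R2+R3 = 58.20 kΩ sits in parallel with the 498 kΩ load: 52.11 kΩ.
V_A = 10.3 × 52.11/(28.6 + 52.11) = 6.65 V.

V ≈ 6.65 V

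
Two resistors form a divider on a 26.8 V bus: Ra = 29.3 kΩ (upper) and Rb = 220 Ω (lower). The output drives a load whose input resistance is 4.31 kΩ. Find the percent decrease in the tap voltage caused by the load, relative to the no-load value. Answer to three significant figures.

The divider's output (Thévenin) resistance is Ra‖Rb = 218.4 Ω.
Fractional drop under load = R_th/(R_th + R_L) = 218.4 / (218.4 + 4310) = 0.04822.
So the output falls by 4.82 %.

4.82 %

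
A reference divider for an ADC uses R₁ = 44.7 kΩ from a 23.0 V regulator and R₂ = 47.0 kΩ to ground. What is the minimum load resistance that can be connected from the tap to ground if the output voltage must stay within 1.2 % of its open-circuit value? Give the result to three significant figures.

Output resistance R_th = R₁‖R₂ = (44.7 × 47.0)/91.70 = 22.91 kΩ.
The fractional drop is R_th/(R_th + R_L); requiring this ≤ 0.0120 gives R_L ≥ R_th(1/0.0120 − 1) = 22.91 × 82.33 = 1.89 MΩ.

R_L(min) ≈ 1.89 MΩ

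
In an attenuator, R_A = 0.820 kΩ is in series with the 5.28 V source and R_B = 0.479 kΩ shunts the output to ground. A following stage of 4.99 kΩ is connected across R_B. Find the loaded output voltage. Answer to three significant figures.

The load sits in parallel with R_B: R_B‖R_L = (479 × 4990) / (479 + 4990) = 437.0 Ω.
V_out = 5.28 × 437.0 / (820 + 437.0) = 5.28 × 437.0/1257 = 1.84 V.

V_out ≈ 1.84 V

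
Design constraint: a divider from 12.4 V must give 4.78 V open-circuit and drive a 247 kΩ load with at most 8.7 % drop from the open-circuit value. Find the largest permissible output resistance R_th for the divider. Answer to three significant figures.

R_th ≤ 23.5 kΩ

Loading drop = R_th/(R_th + R_L) ≤ 0.0870, so R_th ≤ R_L · ε/(1−ε) = 247 kΩ × 0.0870/0.9130 = 23.5 kΩ.
(Any R1, R2 with R2/(R1+R2) = 0.385 and R1‖R2 ≤ 23.5 kΩ will meet the spec.)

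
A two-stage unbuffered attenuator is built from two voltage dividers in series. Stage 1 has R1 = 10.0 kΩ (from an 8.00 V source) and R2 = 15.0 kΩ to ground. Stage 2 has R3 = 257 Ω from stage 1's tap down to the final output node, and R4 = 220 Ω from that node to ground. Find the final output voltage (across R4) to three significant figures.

V_out ≈ 0.163 V

Stage 2 presents R3+R4 = 477.0 Ω as a load on stage 1's tap.
Stage 1's lower leg becomes R2‖(R3+R4) = 462.3 Ω, so V_mid = 8.00 × 462.3/10460 = 0.3535 V.
Stage 2 is itself unloaded: V_out = V_mid × R4/(R3+R4) = 0.3535 × 220/477.0 = 0.163 V.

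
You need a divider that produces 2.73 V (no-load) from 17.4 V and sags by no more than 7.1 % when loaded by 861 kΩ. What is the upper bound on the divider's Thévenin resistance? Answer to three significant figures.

Loading drop = R_th/(R_th + R_L) ≤ 0.0710, so R_th ≤ R_L · ε/(1−ε) = 861 kΩ × 0.0710/0.9290 = 65.8 kΩ.
(Any R1, R2 with R2/(R1+R2) = 0.157 and R1‖R2 ≤ 65.8 kΩ will meet the spec.)

R_th ≤ 65.8 kΩ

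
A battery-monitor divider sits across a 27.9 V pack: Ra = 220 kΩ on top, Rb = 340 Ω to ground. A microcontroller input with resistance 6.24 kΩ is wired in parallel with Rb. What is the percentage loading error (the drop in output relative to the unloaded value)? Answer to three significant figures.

The divider's output (Thévenin) resistance is Ra‖Rb = 339.5 Ω.
Fractional drop under load = R_th/(R_th + R_L) = 339.5 / (339.5 + 6240) = 0.05160.
So the output falls by 5.16 %.

5.16 %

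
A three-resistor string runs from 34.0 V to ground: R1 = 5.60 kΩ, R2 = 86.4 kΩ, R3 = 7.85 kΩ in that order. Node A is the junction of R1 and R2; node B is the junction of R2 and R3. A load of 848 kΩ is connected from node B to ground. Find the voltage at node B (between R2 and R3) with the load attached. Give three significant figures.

At node B, R3 is in parallel with the load: R3‖R_L = 7.778 kΩ.
Below node A the resistance is R2 + (R3‖R_L) = 94.18 kΩ, so V_A = 34.0 × 94.18/99.78 = 32.09 V.
Then V_B = V_A × (R3‖R_L)/(R2 + R3‖R_L) = 32.09 × 7.778/94.18 = 2.65 V.

V ≈ 2.65 V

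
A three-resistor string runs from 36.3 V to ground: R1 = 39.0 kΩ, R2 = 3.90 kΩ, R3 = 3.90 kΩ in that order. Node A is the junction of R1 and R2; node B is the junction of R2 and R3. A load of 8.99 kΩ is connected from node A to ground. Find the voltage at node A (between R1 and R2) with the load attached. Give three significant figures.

V ≈ 3.51 V

Below node A the series string R2+R3 = 7.800 kΩ sits in parallel with the 8.99 kΩ load: 4.176 kΩ.
V_A = 36.3 × 4.176/(39.0 + 4.176) = 3.51 V.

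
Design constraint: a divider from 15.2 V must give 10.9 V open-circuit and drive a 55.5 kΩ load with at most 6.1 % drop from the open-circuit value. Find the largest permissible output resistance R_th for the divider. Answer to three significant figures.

R_th ≤ 3.61 kΩ

Loading drop = R_th/(R_th + R_L) ≤ 0.0610, so R_th ≤ R_L · ε/(1−ε) = 55.5 kΩ × 0.0610/0.9390 = 3.61 kΩ.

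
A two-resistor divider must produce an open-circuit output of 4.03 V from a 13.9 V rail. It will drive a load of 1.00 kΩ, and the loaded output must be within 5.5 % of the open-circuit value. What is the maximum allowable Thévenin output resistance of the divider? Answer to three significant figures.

Loading drop = R_th/(R_th + R_L) ≤ 0.0550, so R_th ≤ R_L · ε/(1−ε) = 1.00 kΩ × 0.0550/0.9450 = 58.2 Ω.
(Any R1, R2 with R2/(R1+R2) = 0.290 and R1‖R2 ≤ 58.2 Ω will meet the spec.)

R_th ≤ 58.2 Ω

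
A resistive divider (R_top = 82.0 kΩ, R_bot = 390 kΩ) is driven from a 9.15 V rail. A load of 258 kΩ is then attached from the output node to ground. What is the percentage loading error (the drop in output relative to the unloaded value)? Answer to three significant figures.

20.8 %

Unloaded V = 9.15 × 390/472.0 = 7.560 V.
Loaded: R_bot‖R_L = 155.3 kΩ, giving V = 9.15 × 155.3/237.3 = 5.988 V.
Drop = (7.560 − 5.988) / 7.560 = 20.8 %.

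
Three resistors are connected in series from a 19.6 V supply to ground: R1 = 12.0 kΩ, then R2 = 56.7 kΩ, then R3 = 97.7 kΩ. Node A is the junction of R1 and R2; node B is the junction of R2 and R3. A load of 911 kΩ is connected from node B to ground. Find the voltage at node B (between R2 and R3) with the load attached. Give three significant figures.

At node B, R3 is in parallel with the load: R3‖R_L = 88.24 kΩ.
Below node A the resistance is R2 + (R3‖R_L) = 144.9 kΩ, so V_A = 19.6 × 144.9/156.9 = 18.10 V.
Then V_B = V_A × (R3‖R_L)/(R2 + R3‖R_L) = 18.10 × 88.24/144.9 = 11.0 V.

V ≈ 11.0 V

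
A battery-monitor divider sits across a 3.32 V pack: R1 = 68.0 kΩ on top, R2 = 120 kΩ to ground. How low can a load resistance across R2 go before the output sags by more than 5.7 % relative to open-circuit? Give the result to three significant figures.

Output resistance R_th = R1‖R2 = (68.0 × 120)/188.0 = 43.40 kΩ.
The fractional drop is R_th/(R_th + R_L); requiring this ≤ 0.0570 gives R_L ≥ R_th(1/0.0570 − 1) = 43.40 × 16.54 = 718 kΩ.

R_L(min) ≈ 718 kΩ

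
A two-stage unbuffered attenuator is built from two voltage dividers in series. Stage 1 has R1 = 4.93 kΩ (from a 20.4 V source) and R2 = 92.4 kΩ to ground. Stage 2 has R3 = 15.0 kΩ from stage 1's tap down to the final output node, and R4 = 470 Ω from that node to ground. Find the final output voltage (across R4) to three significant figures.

Stage 2 presents R3+R4 = 15470 Ω as a load on stage 1's tap.
Stage 1's lower leg becomes R2‖(R3+R4) = 13250 Ω, so V_mid = 20.4 × 13250/18180 = 14.87 V.
Stage 2 is itself unloaded: V_out = V_mid × R4/(R3+R4) = 14.87 × 470/15470 = 0.452 V.

V_out ≈ 0.452 V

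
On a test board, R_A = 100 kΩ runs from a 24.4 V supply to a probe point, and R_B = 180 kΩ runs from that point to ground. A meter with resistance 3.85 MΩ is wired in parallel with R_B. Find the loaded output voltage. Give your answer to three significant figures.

The load sits in parallel with R_B: R_B‖R_L = (180 × 3850) / (180 + 3850) = 172.0 kΩ.
V_out = 24.4 × 172.0 / (100 + 172.0) = 24.4 × 172.0/272.0 = 15.4 V.

V_out ≈ 15.4 V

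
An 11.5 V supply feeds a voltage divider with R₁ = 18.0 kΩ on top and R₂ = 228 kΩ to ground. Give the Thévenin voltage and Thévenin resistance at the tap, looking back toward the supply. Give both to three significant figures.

V_th = 10.7 V, R_th = 16.7 kΩ

V_th is the open-circuit tap voltage: 11.5 × 228/(18.0 + 228) = 10.7 V.
With the supply zeroed, R₁ and R₂ appear in parallel from the tap: R_th = R₁‖R₂ = (18.0 × 228)/246.0 = 16.7 kΩ.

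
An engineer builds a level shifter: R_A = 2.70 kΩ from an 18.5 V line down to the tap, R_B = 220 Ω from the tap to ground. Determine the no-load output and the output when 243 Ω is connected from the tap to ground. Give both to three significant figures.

Open-circuit: V = 18.5 × 220/(2700 + 220) = 1.39 V.
With the load, R_B becomes R_B‖R_L = 115.5 Ω, so V = 18.5 × 115.5/2815 = 0.759 V.

Unloaded: 1.39 V; loaded: 0.759 V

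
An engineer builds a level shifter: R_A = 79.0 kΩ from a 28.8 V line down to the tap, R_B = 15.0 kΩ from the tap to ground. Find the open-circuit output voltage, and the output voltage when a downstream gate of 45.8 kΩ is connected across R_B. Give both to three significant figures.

Open-circuit: V = 28.8 × 15.0/(79.0 + 15.0) = 4.60 V.
With the load, R_B becomes R_B‖R_L = 11.30 kΩ, so V = 28.8 × 11.30/90.30 = 3.60 V.

Unloaded: 4.60 V; loaded: 3.60 V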